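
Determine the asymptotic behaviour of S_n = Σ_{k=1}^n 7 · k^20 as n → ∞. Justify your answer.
S_n ~ n^21 / 3

By integral comparison (Euler-Maclaurin), Σ_{k=1}^n 7 · k^20 = 7 · ∫_0^n x^20 dx + O(n^20) = 7 · n^21/21 = n^21 / 3 + O(n^20). (Equivalently, Faulhaber's formula gives the same leading term.)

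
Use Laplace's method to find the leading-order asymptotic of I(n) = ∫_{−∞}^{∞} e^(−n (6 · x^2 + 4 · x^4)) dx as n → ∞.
I(n) ~ sqrt(π/(6n))

φ(x) = 6 · x^2 + 4 · x^4 has its unique global minimum at x* = 0 (since φ'(x) = 12x + 16x^3 = 0 only at x = 0 for real x with both coefficients positive, and φ → ∞ as |x| → ∞). At x* = 0, φ(0) = 0 and φ''(0) = 12. Laplace's method then gives
  I(n) ~ sqrt(2π / (n · φ''(0))) · e^(−n φ(0)) = sqrt(2π / (12n)) = sqrt(π/(6n)).
The 4 · x^4 term contributes only at subleading order (an O(1/n) relative correction).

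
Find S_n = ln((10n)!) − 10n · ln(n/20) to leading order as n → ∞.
S_n ~ 10n · (ln 200 − 1) + O(ln n)

Stirling: ln((10n)!) = 10n ln(10n) − 10n + O(ln n).
  S_n = 10n ln(10n) − 10n − 10n ln(n/20) + O(ln n)
      = 10n ln(10n) − 10n ln n + 10n ln 20 − 10n + O(ln n)
      = 10n ln 10 + 10n ln 20 − 10n + O(ln n)
      = 10n (ln 200 − 1) + O(ln n).
Numerically ln(200) − 1 ≈ 4.2983.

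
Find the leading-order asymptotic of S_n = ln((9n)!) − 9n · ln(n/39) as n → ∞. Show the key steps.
S_n ~ 9n · (ln 351 − 1) + O(ln n)

Stirling: ln((9n)!) = 9n ln(9n) − 9n + O(ln n).
  S_n = 9n ln(9n) − 9n − 9n ln(n/39) + O(ln n)
      = 9n ln(9n) − 9n ln n + 9n ln 39 − 9n + O(ln n)
      = 9n ln 9 + 9n ln 39 − 9n + O(ln n)
      = 9n (ln 351 − 1) + O(ln n).
Numerically ln(351) − 1 ≈ 4.8608.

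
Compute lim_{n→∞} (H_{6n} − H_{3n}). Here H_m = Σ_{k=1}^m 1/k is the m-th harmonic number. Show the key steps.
lim = ln(6/3) = ln 2

Euler-Maclaurin gives H_m = ln m + γ + 1/(2m) + O(1/m^2). The γ and O(1/m) terms cancel in the difference:
  H_{6n} − H_{3n} = ln(6n) − ln(3n) + O(1/n) = ln(6/3) + O(1/n).
Hence the limit is ln(6/3) = ln 2.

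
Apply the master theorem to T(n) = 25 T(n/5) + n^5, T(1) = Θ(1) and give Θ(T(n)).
T(n) = Θ(n^5)

log_5 25 ≈ 2.000. f(n) = n^5 dominates n^(log_5 25) since 5 > 2.000, and the regularity condition a·f(n/b) = 25·(n/5)^5 = (25/3125)·n^5 ≤ c·f(n) holds with c = 25/3125 ≈ 0.008 < 1. So this is Case 3: T(n) = Θ(f(n)) = Θ(n^5).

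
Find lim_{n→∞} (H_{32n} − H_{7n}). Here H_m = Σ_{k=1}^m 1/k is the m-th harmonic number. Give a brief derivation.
lim = ln(32/7)

Euler-Maclaurin gives H_m = ln m + γ + 1/(2m) + O(1/m^2). The γ and O(1/m) terms cancel in the difference:
  H_{32n} − H_{7n} = ln(32n) − ln(7n) + O(1/n) = ln(32/7) + O(1/n).
Hence the limit is ln(32/7).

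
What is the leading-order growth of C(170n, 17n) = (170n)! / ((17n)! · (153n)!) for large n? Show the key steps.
C(170n, 17n) ~ (10000000000/387420489)^(17n) · sqrt(5/(9π·17n))

Write N = 17n. Apply Stirling to each factorial:
  (10N)! ~ sqrt(2π·10N) · (10N/e)^(10N),
  N! ~ sqrt(2π N) · (N/e)^N,
  (9N)! ~ sqrt(2π·9N) · (9N/e)^(9N).
The exponential factors combine to (10N)^(10N) / (N^N · (9N)^(9N)) = 10^(10N)/9^(9N) = (10^10/9^9)^N = (10000000000/387420489)^N.
The square-root prefactors combine to sqrt(2π·10N) / (sqrt(2π N)·sqrt(2π·9N)) = sqrt(10 / (2π·9·N)) = sqrt(5/(9π·17n)).
Substituting N = 17n: C(170n, 17n) ~ (10000000000/387420489)^(17n) · sqrt(5/(9π·17n)).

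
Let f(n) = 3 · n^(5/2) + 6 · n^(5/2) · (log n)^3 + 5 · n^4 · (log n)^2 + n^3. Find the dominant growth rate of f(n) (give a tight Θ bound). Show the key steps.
f(n) ∈ Θ(n^4 · (log n)^2)

Compare the terms by growth order. For large n, n^a · (log n)^b dominates n^a' · (log n)^b' iff a > a', or (a = a' and b > b'). Ranking the 4 terms shows the dominant one is 5 · n^4 · (log n)^2. Hence f(n) ∈ Θ(n^4 · (log n)^2).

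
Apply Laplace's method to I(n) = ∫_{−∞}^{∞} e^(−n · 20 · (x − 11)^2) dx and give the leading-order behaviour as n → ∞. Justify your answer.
I(n) = sqrt(π/(20n))

Here φ(x) = 20 · (x − 11)^2 has its unique minimum at x* = 11 with φ(x*) = 0 and φ''(x*) = 40. Laplace's method gives
  I(n) ~ e^(−n φ(x*)) · sqrt(2π / (n · φ''(x*))) = sqrt(2π / (40n)) = sqrt(π/(20n)).
This is exact: substituting u = (x − 11)·sqrt(20n) gives I(n) = (1/sqrt(20n)) ∫_{−∞}^{∞} e^(−u^2) du = sqrt(π/(20n)).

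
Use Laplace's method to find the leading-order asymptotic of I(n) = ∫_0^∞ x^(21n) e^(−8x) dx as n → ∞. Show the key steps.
I(n) ~ (sqrt(2π·21n) / 8) · (21n/(8e))^(21n)

Write the integrand as exp(21n ln x − 8x) and set f(x) = 21n ln x − 8x. Then f'(x) = 21n/x − 8 = 0 at x* = 21n/8, and f''(x*) = −21n/x*^2 = −8^2/(21n). Laplace's method (interior maximum) gives
  I(n) ~ e^(f(x*)) · sqrt(2π / |f''(x*)|)
        = exp(21n ln(21n/8) − 21n) · sqrt(2π · 21n / 8^2)
        = (21n/8)^(21n) e^(−21n) · sqrt(2π·21n) / 8
        = (sqrt(2π·21n) / 8) · (21n/(8e))^(21n).
This matches Γ(21n+1)/8^(21n+1) with Stirling applied to Γ.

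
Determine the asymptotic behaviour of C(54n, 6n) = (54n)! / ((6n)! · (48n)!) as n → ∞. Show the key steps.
C(54n, 6n) ~ (387420489/16777216)^(6n) · sqrt(9/(16π·6n))

Write N = 6n. Apply Stirling to each factorial:
  (9N)! ~ sqrt(2π·9N) · (9N/e)^(9N),
  N! ~ sqrt(2π N) · (N/e)^N,
  (8N)! ~ sqrt(2π·8N) · (8N/e)^(8N).
The exponential factors combine to (9N)^(9N) / (N^N · (8N)^(8N)) = 9^(9N)/8^(8N) = (9^9/8^8)^N = (387420489/16777216)^N.
The square-root prefactors combine to sqrt(2π·9N) / (sqrt(2π N)·sqrt(2π·8N)) = sqrt(9 / (2π·8·N)) = sqrt(9/(16π·6n)).
Substituting N = 6n: C(54n, 6n) ~ (387420489/16777216)^(6n) · sqrt(9/(16π·6n)).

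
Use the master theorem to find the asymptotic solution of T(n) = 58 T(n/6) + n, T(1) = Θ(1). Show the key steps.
T(n) = Θ(n^(log_6 58))

Master theorem: compare f(n) = n to n^(log_6 58) where log_6 58 ≈ 2.266. Since 1 < log_6 58, we have f(n) = O(n^(log_6 58 − ε)) for some ε > 0 — Case 1. Hence T(n) = Θ(n^(log_6 58)).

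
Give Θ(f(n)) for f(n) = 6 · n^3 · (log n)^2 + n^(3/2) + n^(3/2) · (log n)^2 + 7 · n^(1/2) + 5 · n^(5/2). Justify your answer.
f(n) ∈ Θ(n^3 · (log n)^2)

Compare the terms by growth order. For large n, n^a · (log n)^b dominates n^a' · (log n)^b' iff a > a', or (a = a' and b > b'). Ranking the 5 terms shows the dominant one is 6 · n^3 · (log n)^2. Hence f(n) ∈ Θ(n^3 · (log n)^2).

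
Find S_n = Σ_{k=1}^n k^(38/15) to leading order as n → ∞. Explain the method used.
S_n ~ (15/53) · n^(53/15)

Integral comparison: Σ_{k=1}^n k^(38/15) = ∫_0^n x^(38/15) dx + O(n^(38/15)). The integral is n^(1 + 38/15) / (1 + 38/15) = n^((38+15)/15) / ((38+15)/15) = (15/53) · n^(53/15).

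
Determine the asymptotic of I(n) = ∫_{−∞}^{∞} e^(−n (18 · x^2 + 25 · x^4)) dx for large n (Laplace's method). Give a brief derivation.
I(n) ~ sqrt(π/(18n))

φ(x) = 18 · x^2 + 25 · x^4 has its unique global minimum at x* = 0 (since φ'(x) = 36x + 100x^3 = 0 only at x = 0 for real x with both coefficients positive, and φ → ∞ as |x| → ∞). At x* = 0, φ(0) = 0 and φ''(0) = 36. Laplace's method then gives
  I(n) ~ sqrt(2π / (n · φ''(0))) · e^(−n φ(0)) = sqrt(2π / (36n)) = sqrt(π/(18n)).
The 25 · x^4 term contributes only at subleading order (an O(1/n) relative correction).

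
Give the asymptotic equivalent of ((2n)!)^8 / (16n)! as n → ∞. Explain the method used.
((2n)!)^8/(16n)! ~ ((2π·2n)^(7/2) / sqrt(8)) · 8^(−8·2n)  →  0

Write N = 2n. Stirling: N! ~ sqrt(2π N)(N/e)^N and (8N)! ~ sqrt(2π·8N)·(8N/e)^(8N).
  (N!)^8/(8N)! ~ (2π N)^(8/2) (N/e)^(8N) / [sqrt(2π·8N) (8N/e)^(8N)]
     = (2π N)^(8/2) / sqrt(2π·8N) · (N/(8N))^(8N)
     = (2π N)^((8−1)/2) / sqrt(8) · 8^(−8N).
Since 8^8 > 1, the factor 8^(−8N) decays exponentially, so the ratio → 0. Substituting N = 2n gives the stated form.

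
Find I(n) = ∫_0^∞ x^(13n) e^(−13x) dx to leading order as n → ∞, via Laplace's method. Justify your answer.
I(n) ~ (sqrt(2π·13n) / 13) · (13n/(13e))^(13n)

Write the integrand as exp(13n ln x − 13x) and set f(x) = 13n ln x − 13x. Then f'(x) = 13n/x − 13 = 0 at x* = 13n/13, and f''(x*) = −13n/x*^2 = −13^2/(13n). Laplace's method (interior maximum) gives
  I(n) ~ e^(f(x*)) · sqrt(2π / |f''(x*)|)
        = exp(13n ln(13n/13) − 13n) · sqrt(2π · 13n / 13^2)
        = (13n/13)^(13n) e^(−13n) · sqrt(2π·13n) / 13
        = (sqrt(2π·13n) / 13) · (13n/(13e))^(13n).
This matches Γ(13n+1)/13^(13n+1) with Stirling applied to Γ.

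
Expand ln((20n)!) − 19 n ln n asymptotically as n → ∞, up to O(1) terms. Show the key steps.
ln((20n)!) − 19 n ln n = n ln n + 20(ln 20 − 1) n + (1/2) ln(2π·20n) + O(1/n)

Stirling: ln((20n)!) = 20n ln(20n) − 20n + (1/2) ln(2π·20n) + O(1/n).
Expand 20n ln(20n) = 20n (ln n + ln 20) = 20n ln n + 20n ln 20.
Subtract 19n ln n: leading term is (20 − 19) n ln n = n ln n. The next term is 20n ln 20 − 20n = 20(ln 20 − 1) n. Then the (1/2) ln(2π·20n) correction.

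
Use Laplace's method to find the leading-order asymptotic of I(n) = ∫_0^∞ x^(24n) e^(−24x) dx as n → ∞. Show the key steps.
I(n) ~ (sqrt(2π·24n) / 24) · (24n/(24e))^(24n)

Write the integrand as exp(24n ln x − 24x) and set f(x) = 24n ln x − 24x. Then f'(x) = 24n/x − 24 = 0 at x* = 24n/24, and f''(x*) = −24n/x*^2 = −24^2/(24n). Laplace's method (interior maximum) gives
  I(n) ~ e^(f(x*)) · sqrt(2π / |f''(x*)|)
        = exp(24n ln(24n/24) − 24n) · sqrt(2π · 24n / 24^2)
        = (24n/24)^(24n) e^(−24n) · sqrt(2π·24n) / 24
        = (sqrt(2π·24n) / 24) · (24n/(24e))^(24n).
This matches Γ(24n+1)/24^(24n+1) with Stirling applied to Γ.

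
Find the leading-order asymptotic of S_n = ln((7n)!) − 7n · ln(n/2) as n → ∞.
S_n ~ 7n · (ln 14 − 1) + O(ln n)

Stirling: ln((7n)!) = 7n ln(7n) − 7n + O(ln n).
  S_n = 7n ln(7n) − 7n − 7n ln(n/2) + O(ln n)
      = 7n ln(7n) − 7n ln n + 7n ln 2 − 7n + O(ln n)
      = 7n ln 7 + 7n ln 2 − 7n + O(ln n)
      = 7n (ln 14 − 1) + O(ln n).
Numerically ln(14) − 1 ≈ 1.6391.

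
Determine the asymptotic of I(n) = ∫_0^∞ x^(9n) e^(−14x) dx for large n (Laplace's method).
I(n) ~ (sqrt(2π·9n) / 14) · (9n/(14e))^(9n)

Write the integrand as exp(9n ln x − 14x) and set f(x) = 9n ln x − 14x. Then f'(x) = 9n/x − 14 = 0 at x* = 9n/14, and f''(x*) = −9n/x*^2 = −14^2/(9n). Laplace's method (interior maximum) gives
  I(n) ~ e^(f(x*)) · sqrt(2π / |f''(x*)|)
        = exp(9n ln(9n/14) − 9n) · sqrt(2π · 9n / 14^2)
        = (9n/14)^(9n) e^(−9n) · sqrt(2π·9n) / 14
        = (sqrt(2π·9n) / 14) · (9n/(14e))^(9n).
This matches Γ(9n+1)/14^(9n+1) with Stirling applied to Γ.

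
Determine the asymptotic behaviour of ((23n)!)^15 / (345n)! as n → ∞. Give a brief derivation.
((23n)!)^15/(345n)! ~ ((2π·23n)^(14/2) / sqrt(15)) · 15^(−15·23n)  →  0

Write N = 23n. Stirling: N! ~ sqrt(2π N)(N/e)^N and (15N)! ~ sqrt(2π·15N)·(15N/e)^(15N).
  (N!)^15/(15N)! ~ (2π N)^(15/2) (N/e)^(15N) / [sqrt(2π·15N) (15N/e)^(15N)]
     = (2π N)^(15/2) / sqrt(2π·15N) · (N/(15N))^(15N)
     = (2π N)^((15−1)/2) / sqrt(15) · 15^(−15N).
Since 15^15 > 1, the factor 15^(−15N) decays exponentially, so the ratio → 0. Substituting N = 23n gives the stated form.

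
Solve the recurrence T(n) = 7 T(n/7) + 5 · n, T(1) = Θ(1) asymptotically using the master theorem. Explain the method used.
T(n) = Θ(n log n)

log_7 7 = 1, and f(n) = 5 · n = Θ(n^(log_7 7)). This is Case 2 of the master theorem: T(n) = Θ(f(n) · log n) = Θ(n log n).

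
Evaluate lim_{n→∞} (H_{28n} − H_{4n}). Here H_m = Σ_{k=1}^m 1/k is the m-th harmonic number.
lim = ln(28/4) = ln 7

Euler-Maclaurin gives H_m = ln m + γ + 1/(2m) + O(1/m^2). The γ and O(1/m) terms cancel in the difference:
  H_{28n} − H_{4n} = ln(28n) − ln(4n) + O(1/n) = ln(28/4) + O(1/n).
Hence the limit is ln(28/4) = ln 7.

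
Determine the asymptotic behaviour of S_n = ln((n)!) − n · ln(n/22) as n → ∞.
S_n ~ n · (ln 22 − 1) + O(ln n)

Stirling: ln((n)!) = n ln(n) − n + O(ln n).
  S_n = n ln(n) − n − n ln(n/22) + O(ln n)
      = n ln(n) − n ln n + n ln 22 − n + O(ln n)
      = n ln 22 − n + O(ln n)
      = n (ln 22 − 1) + O(ln n).
Numerically ln(22) − 1 ≈ 2.0910.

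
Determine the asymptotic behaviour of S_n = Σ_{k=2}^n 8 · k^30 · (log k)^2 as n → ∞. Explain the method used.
S_n ~ 8 · n^31 · (log n)^2 / 31

By integral comparison, S_n = ∫_1^n 8 · x^30 · (log x)^2 dx + O(n^30 · (log n)^2). For the integral, the leading term of ∫_1^n x^30 (log x)^2 dx is n^31/31 · (log n)^2 (by repeated integration by parts; each step lowers the log-exponent and produces a relatively O(1/log n) correction). Hence S_n ~ 8 · n^31 · (log n)^2 / 31.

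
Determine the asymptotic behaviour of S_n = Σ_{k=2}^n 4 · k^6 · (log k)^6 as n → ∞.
S_n ~ 4 · n^7 · (log n)^6 / 7

By integral comparison, S_n = ∫_1^n 4 · x^6 · (log x)^6 dx + O(n^6 · (log n)^6). For the integral, the leading term of ∫_1^n x^6 (log x)^6 dx is n^7/7 · (log n)^6 (by repeated integration by parts; each step lowers the log-exponent and produces a relatively O(1/log n) correction). Hence S_n ~ 4 · n^7 · (log n)^6 / 7.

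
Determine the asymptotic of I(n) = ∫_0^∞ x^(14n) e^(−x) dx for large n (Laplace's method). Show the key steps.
I(n) ~ sqrt(2π·14n) · (14n/e)^(14n)

Write the integrand as exp(14n ln x − x) and set f(x) = 14n ln x − x. Then f'(x) = 14n/x − 1 = 0 at x* = 14n, and f''(x*) = −14n/x*^2 = −1/(14n). Laplace's method (interior maximum) gives
  I(n) ~ e^(f(x*)) · sqrt(2π / |f''(x*)|)
        = exp(14n ln(14n) − 14n) · sqrt(2π · 14n)
        = (14n)^(14n) e^(−14n) · sqrt(2π·14n)
        = sqrt(2π·14n) · (14n/e)^(14n).
This matches Γ(14n+1) with Stirling applied to Γ.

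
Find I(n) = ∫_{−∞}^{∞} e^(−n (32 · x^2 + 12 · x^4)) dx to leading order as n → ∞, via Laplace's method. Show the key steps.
I(n) ~ sqrt(π/(32n))

φ(x) = 32 · x^2 + 12 · x^4 has its unique global minimum at x* = 0 (since φ'(x) = 64x + 48x^3 = 0 only at x = 0 for real x with both coefficients positive, and φ → ∞ as |x| → ∞). At x* = 0, φ(0) = 0 and φ''(0) = 64. Laplace's method then gives
  I(n) ~ sqrt(2π / (n · φ''(0))) · e^(−n φ(0)) = sqrt(2π / (64n)) = sqrt(π/(32n)).
The 12 · x^4 term contributes only at subleading order (an O(1/n) relative correction).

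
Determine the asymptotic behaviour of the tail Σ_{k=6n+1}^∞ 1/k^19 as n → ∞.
Σ_{k>6n} 1/k^19 ~ 1/(18 · (6n)^18)

Compare to the integral: ∫_{6n}^∞ x^(−19) dx = [−x^(−18)/18]_{6n}^∞ = 1/((19−1)·(6n)^18). Euler-Maclaurin then gives
  Σ_{k>6n} 1/k^19 = ∫_{6n}^∞ dx/x^19 − 1/(2·(6n)^19) + O(1/(6n)^20).
(Equivalently this is ζ(19) − Σ_{k≤6n} 1/k^19.)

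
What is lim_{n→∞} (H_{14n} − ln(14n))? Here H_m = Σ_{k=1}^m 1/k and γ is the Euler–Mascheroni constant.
lim = γ

By Euler-Maclaurin, H_m = ln m + γ + O(1/m). So
  H_{14n} − ln(14n) = ln(14n) + γ − ln(14n) + O(1/n)
                       = ln(14/14) + γ + O(1/n).
Hence the limit is γ (since ln 1 = 0).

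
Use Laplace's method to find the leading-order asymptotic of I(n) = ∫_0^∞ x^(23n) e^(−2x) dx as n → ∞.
I(n) ~ (sqrt(2π·23n) / 2) · (23n/(2e))^(23n)

Write the integrand as exp(23n ln x − 2x) and set f(x) = 23n ln x − 2x. Then f'(x) = 23n/x − 2 = 0 at x* = 23n/2, and f''(x*) = −23n/x*^2 = −2^2/(23n). Laplace's method (interior maximum) gives
  I(n) ~ e^(f(x*)) · sqrt(2π / |f''(x*)|)
        = exp(23n ln(23n/2) − 23n) · sqrt(2π · 23n / 2^2)
        = (23n/2)^(23n) e^(−23n) · sqrt(2π·23n) / 2
        = (sqrt(2π·23n) / 2) · (23n/(2e))^(23n).
This matches Γ(23n+1)/2^(23n+1) with Stirling applied to Γ.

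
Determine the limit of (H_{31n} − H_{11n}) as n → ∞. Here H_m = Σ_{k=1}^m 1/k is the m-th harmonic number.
lim = ln(31/11)

Euler-Maclaurin gives H_m = ln m + γ + 1/(2m) + O(1/m^2). The γ and O(1/m) terms cancel in the difference:
  H_{31n} − H_{11n} = ln(31n) − ln(11n) + O(1/n) = ln(31/11) + O(1/n).
Hence the limit is ln(31/11).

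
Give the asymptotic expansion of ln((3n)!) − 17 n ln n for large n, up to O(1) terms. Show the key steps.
ln((3n)!) − 17 n ln n = −14 n ln n + 3(ln 3 − 1) n + (1/2) ln(2π·3n) + O(1/n)

Stirling: ln((3n)!) = 3n ln(3n) − 3n + (1/2) ln(2π·3n) + O(1/n).
Expand 3n ln(3n) = 3n (ln n + ln 3) = 3n ln n + 3n ln 3.
Subtract 17n ln n: leading term is (3 − 17) n ln n = −14 n ln n. The next term is 3n ln 3 − 3n = 3(ln 3 − 1) n. Then the (1/2) ln(2π·3n) correction.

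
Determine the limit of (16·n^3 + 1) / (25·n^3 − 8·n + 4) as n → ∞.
lim = 16/25

For large n the leading n^3 terms dominate both numerator and denominator. Dividing top and bottom by n^3, every other term tends to 0, leaving 16/25.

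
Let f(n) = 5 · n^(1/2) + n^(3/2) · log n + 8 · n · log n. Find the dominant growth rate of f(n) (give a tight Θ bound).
f(n) ∈ Θ(n^(3/2) · log n)

Compare the terms by growth order. For large n, n^a · (log n)^b dominates n^a' · (log n)^b' iff a > a', or (a = a' and b > b'). Ranking the 3 terms shows the dominant one is n^(3/2) · log n. Hence f(n) ∈ Θ(n^(3/2) · log n).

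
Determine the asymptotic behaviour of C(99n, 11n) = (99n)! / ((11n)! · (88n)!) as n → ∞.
C(99n, 11n) ~ (387420489/16777216)^(11n) · sqrt(9/(16π·11n))

Write N = 11n. Apply Stirling to each factorial:
  (9N)! ~ sqrt(2π·9N) · (9N/e)^(9N),
  N! ~ sqrt(2π N) · (N/e)^N,
  (8N)! ~ sqrt(2π·8N) · (8N/e)^(8N).
The exponential factors combine to (9N)^(9N) / (N^N · (8N)^(8N)) = 9^(9N)/8^(8N) = (9^9/8^8)^N = (387420489/16777216)^N.
The square-root prefactors combine to sqrt(2π·9N) / (sqrt(2π N)·sqrt(2π·8N)) = sqrt(9 / (2π·8·N)) = sqrt(9/(16π·11n)).
Substituting N = 11n: C(99n, 11n) ~ (387420489/16777216)^(11n) · sqrt(9/(16π·11n)).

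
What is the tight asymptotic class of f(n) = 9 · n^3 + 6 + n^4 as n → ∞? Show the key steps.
f(n) ∈ Θ(n^4)

Compare the terms by growth order. For large n, n^a · (log n)^b dominates n^a' · (log n)^b' iff a > a', or (a = a' and b > b'). Ranking the 3 terms shows the dominant one is n^4. Hence f(n) ∈ Θ(n^4).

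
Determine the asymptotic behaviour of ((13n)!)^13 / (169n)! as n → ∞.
((13n)!)^13/(169n)! ~ ((2π·13n)^(12/2) / sqrt(13)) · 13^(−13·13n)  →  0

Write N = 13n. Stirling: N! ~ sqrt(2π N)(N/e)^N and (13N)! ~ sqrt(2π·13N)·(13N/e)^(13N).
  (N!)^13/(13N)! ~ (2π N)^(13/2) (N/e)^(13N) / [sqrt(2π·13N) (13N/e)^(13N)]
     = (2π N)^(13/2) / sqrt(2π·13N) · (N/(13N))^(13N)
     = (2π N)^((13−1)/2) / sqrt(13) · 13^(−13N).
Since 13^13 > 1, the factor 13^(−13N) decays exponentially, so the ratio → 0. Substituting N = 13n gives the stated form.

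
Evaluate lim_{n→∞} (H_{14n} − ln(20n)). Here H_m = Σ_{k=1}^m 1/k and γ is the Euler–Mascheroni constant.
lim = ln(7/10) + γ

By Euler-Maclaurin, H_m = ln m + γ + O(1/m). So
  H_{14n} − ln(20n) = ln(14n) + γ − ln(20n) + O(1/n)
                       = ln(14/20) + γ + O(1/n).
Hence the limit is ln(14/20) + γ (= ln(7/10)).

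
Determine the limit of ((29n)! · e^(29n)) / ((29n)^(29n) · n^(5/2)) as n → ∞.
lim = 0

Stirling: (29n)! ~ sqrt(2π·29n) · (29n/e)^(29n). Hence
  (29n)! · e^(29n) / (29n)^(29n) ~ sqrt(2π·29n).
Dividing by n^(5/2): sqrt(2π·29n) / n^(5/2) = sqrt(2π·29) · n^((1−5)/2), so the expression behaves like sqrt(2π·29) · n^((1−5)/2) → 0.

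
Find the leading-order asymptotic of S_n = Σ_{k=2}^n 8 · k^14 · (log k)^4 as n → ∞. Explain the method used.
S_n ~ 8 · n^15 · (log n)^4 / 15

By integral comparison, S_n = ∫_1^n 8 · x^14 · (log x)^4 dx + O(n^14 · (log n)^4). For the integral, the leading term of ∫_1^n x^14 (log x)^4 dx is n^15/15 · (log n)^4 (by repeated integration by parts; each step lowers the log-exponent and produces a relatively O(1/log n) correction). Hence S_n ~ 8 · n^15 · (log n)^4 / 15.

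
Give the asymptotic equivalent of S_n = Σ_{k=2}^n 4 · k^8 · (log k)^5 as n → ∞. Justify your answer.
S_n ~ 4 · n^9 · (log n)^5 / 9

By integral comparison, S_n = ∫_1^n 4 · x^8 · (log x)^5 dx + O(n^8 · (log n)^5). For the integral, the leading term of ∫_1^n x^8 (log x)^5 dx is n^9/9 · (log n)^5 (by repeated integration by parts; each step lowers the log-exponent and produces a relatively O(1/log n) correction). Hence S_n ~ 4 · n^9 · (log n)^5 / 9.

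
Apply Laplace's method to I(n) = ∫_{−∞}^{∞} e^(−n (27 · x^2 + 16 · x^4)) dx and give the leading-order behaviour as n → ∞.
I(n) ~ sqrt(π/(27n))

φ(x) = 27 · x^2 + 16 · x^4 has its unique global minimum at x* = 0 (since φ'(x) = 54x + 64x^3 = 0 only at x = 0 for real x with both coefficients positive, and φ → ∞ as |x| → ∞). At x* = 0, φ(0) = 0 and φ''(0) = 54. Laplace's method then gives
  I(n) ~ sqrt(2π / (n · φ''(0))) · e^(−n φ(0)) = sqrt(2π / (54n)) = sqrt(π/(27n)).
The 16 · x^4 term contributes only at subleading order (an O(1/n) relative correction).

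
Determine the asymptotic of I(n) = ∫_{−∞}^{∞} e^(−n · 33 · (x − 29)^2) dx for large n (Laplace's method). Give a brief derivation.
I(n) = sqrt(π/(33n))

Here φ(x) = 33 · (x − 29)^2 has its unique minimum at x* = 29 with φ(x*) = 0 and φ''(x*) = 66. Laplace's method gives
  I(n) ~ e^(−n φ(x*)) · sqrt(2π / (n · φ''(x*))) = sqrt(2π / (66n)) = sqrt(π/(33n)).
This is exact: substituting u = (x − 29)·sqrt(33n) gives I(n) = (1/sqrt(33n)) ∫_{−∞}^{∞} e^(−u^2) du = sqrt(π/(33n)).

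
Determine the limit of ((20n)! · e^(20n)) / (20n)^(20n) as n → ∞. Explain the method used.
lim = ∞

Stirling: (20n)! ~ sqrt(2π·20n) · (20n/e)^(20n). Hence
  (20n)! · e^(20n) / (20n)^(20n) ~ sqrt(2π·20n) = sqrt(2π·20) · sqrt(n) → ∞.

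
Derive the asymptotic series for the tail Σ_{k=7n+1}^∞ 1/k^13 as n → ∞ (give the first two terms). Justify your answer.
Σ_{k>7n} 1/k^13 = 1/(12 · (7n)^12) − 1/(2 · (7n)^13) + O(1/(7n)^14)

Compare to the integral: ∫_{7n}^∞ x^(−13) dx = [−x^(−12)/12]_{7n}^∞ = 1/((13−1)·(7n)^12). The Euler-Maclaurin correction adds −f(7n)/2 = −1/(2·(7n)^13). Euler-Maclaurin then gives
  Σ_{k>7n} 1/k^13 = ∫_{7n}^∞ dx/x^13 − 1/(2·(7n)^13) + O(1/(7n)^14).
(Equivalently this is ζ(13) − Σ_{k≤7n} 1/k^13.)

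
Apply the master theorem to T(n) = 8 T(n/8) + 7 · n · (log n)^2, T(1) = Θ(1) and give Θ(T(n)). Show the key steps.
T(n) = Θ(n · (log n)^3)

Here log_8 8 = 1 and f(n) = 7 · n · (log n)^2 = Θ(n^(log_8 8) · (log n)^2). This is the extended Case 2 of the master theorem (f matches the critical exponent up to log factors), giving T(n) = Θ(n^(log_8 8) · (log n)^(2+1)) = Θ(n · (log n)^3).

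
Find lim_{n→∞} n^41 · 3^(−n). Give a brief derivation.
lim = 0

Exponentials with base > 1 dominate every fixed polynomial: for any fixed c, n^c / 3^n → 0 as n → ∞ (e.g. by the ratio test, or by writing 3^n = e^(n ln 3) and noting e^(n ln 3) / n^c → ∞). Hence n^41 · 3^(−n) = n^41 / 3^n → 0.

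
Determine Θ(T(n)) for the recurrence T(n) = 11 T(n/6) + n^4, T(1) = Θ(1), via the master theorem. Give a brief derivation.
T(n) = Θ(n^4)

log_6 11 ≈ 1.338. f(n) = n^4 dominates n^(log_6 11) since 4 > 1.338, and the regularity condition a·f(n/b) = 11·(n/6)^4 = (11/1296)·n^4 ≤ c·f(n) holds with c = 11/1296 ≈ 0.00849 < 1. So this is Case 3: T(n) = Θ(f(n)) = Θ(n^4).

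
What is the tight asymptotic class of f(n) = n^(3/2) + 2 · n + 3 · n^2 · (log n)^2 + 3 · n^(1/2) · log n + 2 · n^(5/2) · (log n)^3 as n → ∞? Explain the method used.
f(n) ∈ Θ(n^(5/2) · (log n)^3)

Compare the terms by growth order. For large n, n^a · (log n)^b dominates n^a' · (log n)^b' iff a > a', or (a = a' and b > b'). Ranking the 5 terms shows the dominant one is 2 · n^(5/2) · (log n)^3. Hence f(n) ∈ Θ(n^(5/2) · (log n)^3).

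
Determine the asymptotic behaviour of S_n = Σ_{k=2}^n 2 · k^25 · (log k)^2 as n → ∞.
S_n ~ n^26 · (log n)^2 / 13

By integral comparison, S_n = ∫_1^n 2 · x^25 · (log x)^2 dx + O(n^25 · (log n)^2). For the integral, the leading term of ∫_1^n x^25 (log x)^2 dx is n^26/26 · (log n)^2 (by repeated integration by parts; each step lowers the log-exponent and produces a relatively O(1/log n) correction). Hence S_n ~ n^26 · (log n)^2 / 13.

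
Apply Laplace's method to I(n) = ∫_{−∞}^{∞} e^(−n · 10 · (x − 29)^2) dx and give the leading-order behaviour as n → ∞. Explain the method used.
I(n) = sqrt(π/(10n))

Here φ(x) = 10 · (x − 29)^2 has its unique minimum at x* = 29 with φ(x*) = 0 and φ''(x*) = 20. Laplace's method gives
  I(n) ~ e^(−n φ(x*)) · sqrt(2π / (n · φ''(x*))) = sqrt(2π / (20n)) = sqrt(π/(10n)).
This is exact: substituting u = (x − 29)·sqrt(10n) gives I(n) = (1/sqrt(10n)) ∫_{−∞}^{∞} e^(−u^2) du = sqrt(π/(10n)).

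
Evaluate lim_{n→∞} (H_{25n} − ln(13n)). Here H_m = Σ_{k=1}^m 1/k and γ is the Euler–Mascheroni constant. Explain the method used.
lim = ln(25/13) + γ

By Euler-Maclaurin, H_m = ln m + γ + O(1/m). So
  H_{25n} − ln(13n) = ln(25n) + γ − ln(13n) + O(1/n)
                       = ln(25/13) + γ + O(1/n).
Hence the limit is ln(25/13) + γ.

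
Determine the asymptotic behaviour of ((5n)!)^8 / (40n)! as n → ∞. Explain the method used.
((5n)!)^8/(40n)! ~ ((2π·5n)^(7/2) / sqrt(8)) · 8^(−8·5n)  →  0

Write N = 5n. Stirling: N! ~ sqrt(2π N)(N/e)^N and (8N)! ~ sqrt(2π·8N)·(8N/e)^(8N).
  (N!)^8/(8N)! ~ (2π N)^(8/2) (N/e)^(8N) / [sqrt(2π·8N) (8N/e)^(8N)]
     = (2π N)^(8/2) / sqrt(2π·8N) · (N/(8N))^(8N)
     = (2π N)^((8−1)/2) / sqrt(8) · 8^(−8N).
Since 8^8 > 1, the factor 8^(−8N) decays exponentially, so the ratio → 0. Substituting N = 5n gives the stated form.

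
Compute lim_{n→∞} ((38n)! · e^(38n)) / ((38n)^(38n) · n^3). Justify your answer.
lim = 0

Stirling: (38n)! ~ sqrt(2π·38n) · (38n/e)^(38n). Hence
  (38n)! · e^(38n) / (38n)^(38n) ~ sqrt(2π·38n).
Dividing by n^3: sqrt(2π·38n) / n^3 = sqrt(2π·38) · n^((1−6)/2), so the expression behaves like sqrt(2π·38) · n^((1−6)/2) → 0.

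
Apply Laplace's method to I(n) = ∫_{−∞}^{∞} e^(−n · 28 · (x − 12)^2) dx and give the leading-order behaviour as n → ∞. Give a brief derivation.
I(n) = sqrt(π/(28n))

Here φ(x) = 28 · (x − 12)^2 has its unique minimum at x* = 12 with φ(x*) = 0 and φ''(x*) = 56. Laplace's method gives
  I(n) ~ e^(−n φ(x*)) · sqrt(2π / (n · φ''(x*))) = sqrt(2π / (56n)) = sqrt(π/(28n)).
This is exact: substituting u = (x − 12)·sqrt(28n) gives I(n) = (1/sqrt(28n)) ∫_{−∞}^{∞} e^(−u^2) du = sqrt(π/(28n)).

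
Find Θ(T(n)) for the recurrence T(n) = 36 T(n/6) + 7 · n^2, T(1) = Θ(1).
T(n) = Θ(n^2 log n)

log_6 36 = 2, and f(n) = 7 · n^2 = Θ(n^(log_6 36)). This is Case 2 of the master theorem: T(n) = Θ(f(n) · log n) = Θ(n^2 log n).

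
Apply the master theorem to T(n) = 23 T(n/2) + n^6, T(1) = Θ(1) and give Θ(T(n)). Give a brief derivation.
T(n) = Θ(n^6)

log_2 23 ≈ 4.524. f(n) = n^6 dominates n^(log_2 23) since 6 > 4.524, and the regularity condition a·f(n/b) = 23·(n/2)^6 = (23/64)·n^6 ≤ c·f(n) holds with c = 23/64 ≈ 0.359 < 1. So this is Case 3: T(n) = Θ(f(n)) = Θ(n^6).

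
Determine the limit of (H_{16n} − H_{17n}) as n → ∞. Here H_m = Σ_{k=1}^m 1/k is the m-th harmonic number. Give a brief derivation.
lim = ln(16/17)

Euler-Maclaurin gives H_m = ln m + γ + 1/(2m) + O(1/m^2). The γ and O(1/m) terms cancel in the difference:
  H_{16n} − H_{17n} = ln(16n) − ln(17n) + O(1/n) = ln(16/17) + O(1/n).
Hence the limit is ln(16/17).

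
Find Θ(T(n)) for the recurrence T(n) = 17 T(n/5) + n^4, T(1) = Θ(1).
T(n) = Θ(n^4)

log_5 17 ≈ 1.760. f(n) = n^4 dominates n^(log_5 17) since 4 > 1.760, and the regularity condition a·f(n/b) = 17·(n/5)^4 = (17/625)·n^4 ≤ c·f(n) holds with c = 17/625 ≈ 0.0272 < 1. So this is Case 3: T(n) = Θ(f(n)) = Θ(n^4).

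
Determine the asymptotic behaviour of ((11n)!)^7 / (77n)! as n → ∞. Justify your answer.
((11n)!)^7/(77n)! ~ ((2π·11n)^(6/2) / sqrt(7)) · 7^(−7·11n)  →  0

Write N = 11n. Stirling: N! ~ sqrt(2π N)(N/e)^N and (7N)! ~ sqrt(2π·7N)·(7N/e)^(7N).
  (N!)^7/(7N)! ~ (2π N)^(7/2) (N/e)^(7N) / [sqrt(2π·7N) (7N/e)^(7N)]
     = (2π N)^(7/2) / sqrt(2π·7N) · (N/(7N))^(7N)
     = (2π N)^((7−1)/2) / sqrt(7) · 7^(−7N).
Since 7^7 > 1, the factor 7^(−7N) decays exponentially, so the ratio → 0. Substituting N = 11n gives the stated form.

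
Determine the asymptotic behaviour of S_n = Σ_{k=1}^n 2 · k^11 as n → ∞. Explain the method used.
S_n ~ n^12 / 6

By integral comparison (Euler-Maclaurin), Σ_{k=1}^n 2 · k^11 = 2 · ∫_0^n x^11 dx + O(n^11) = 2 · n^12/12 = n^12 / 6 + O(n^11). (Equivalently, Faulhaber's formula gives the same leading term.)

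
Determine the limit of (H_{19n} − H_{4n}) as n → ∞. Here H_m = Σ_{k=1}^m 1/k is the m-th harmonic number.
lim = ln(19/4)

Euler-Maclaurin gives H_m = ln m + γ + 1/(2m) + O(1/m^2). The γ and O(1/m) terms cancel in the difference:
  H_{19n} − H_{4n} = ln(19n) − ln(4n) + O(1/n) = ln(19/4) + O(1/n).
Hence the limit is ln(19/4).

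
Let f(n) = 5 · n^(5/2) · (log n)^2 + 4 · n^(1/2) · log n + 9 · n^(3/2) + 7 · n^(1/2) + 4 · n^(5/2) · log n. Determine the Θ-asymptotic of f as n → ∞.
f(n) ∈ Θ(n^(5/2) · (log n)^2)

Compare the terms by growth order. For large n, n^a · (log n)^b dominates n^a' · (log n)^b' iff a > a', or (a = a' and b > b'). Ranking the 5 terms shows the dominant one is 5 · n^(5/2) · (log n)^2. Hence f(n) ∈ Θ(n^(5/2) · (log n)^2).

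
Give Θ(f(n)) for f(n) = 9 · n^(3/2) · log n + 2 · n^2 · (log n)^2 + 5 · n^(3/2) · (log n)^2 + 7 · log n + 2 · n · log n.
f(n) ∈ Θ(n^2 · (log n)^2)

Compare the terms by growth order. For large n, n^a · (log n)^b dominates n^a' · (log n)^b' iff a > a', or (a = a' and b > b'). Ranking the 5 terms shows the dominant one is 2 · n^2 · (log n)^2. Hence f(n) ∈ Θ(n^2 · (log n)^2).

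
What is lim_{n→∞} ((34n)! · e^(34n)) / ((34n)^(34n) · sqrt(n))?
lim = sqrt(2π·34)

Stirling: (34n)! ~ sqrt(2π·34n) · (34n/e)^(34n). Hence
  (34n)! · e^(34n) / (34n)^(34n) ~ sqrt(2π·34n).
Dividing by sqrt(n): sqrt(2π·34n) / sqrt(n) = sqrt(2π·34) · n^((1−1)/2), so the limit is sqrt(2π·34).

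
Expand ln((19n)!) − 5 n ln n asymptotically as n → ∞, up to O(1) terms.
ln((19n)!) − 5 n ln n = 14 n ln n + 19(ln 19 − 1) n + (1/2) ln(2π·19n) + O(1/n)

Stirling: ln((19n)!) = 19n ln(19n) − 19n + (1/2) ln(2π·19n) + O(1/n).
Expand 19n ln(19n) = 19n (ln n + ln 19) = 19n ln n + 19n ln 19.
Subtract 5n ln n: leading term is (19 − 5) n ln n = 14 n ln n. The next term is 19n ln 19 − 19n = 19(ln 19 − 1) n. Then the (1/2) ln(2π·19n) correction.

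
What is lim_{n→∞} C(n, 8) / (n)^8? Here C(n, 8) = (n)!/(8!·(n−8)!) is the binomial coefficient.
lim = 1/8! = 1/40320

With N = n → ∞: C(N, 8) / N^8 = [N(N−1)…(N−7)] / (8! · N^8) = (1/8!) · 1 · (1 − 1/n) · … · (1 − 7/n). Each factor → 1 as N → ∞, so the limit is 1/8! = 1/40320.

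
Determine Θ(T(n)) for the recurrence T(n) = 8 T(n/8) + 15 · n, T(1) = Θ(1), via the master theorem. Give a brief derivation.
T(n) = Θ(n log n)

log_8 8 = 1, and f(n) = 15 · n = Θ(n^(log_8 8)). This is Case 2 of the master theorem: T(n) = Θ(f(n) · log n) = Θ(n log n).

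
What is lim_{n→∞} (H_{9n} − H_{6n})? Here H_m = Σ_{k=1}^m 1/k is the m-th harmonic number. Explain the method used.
lim = ln(9/6) = ln(3/2)

Euler-Maclaurin gives H_m = ln m + γ + 1/(2m) + O(1/m^2). The γ and O(1/m) terms cancel in the difference:
  H_{9n} − H_{6n} = ln(9n) − ln(6n) + O(1/n) = ln(9/6) + O(1/n).
Hence the limit is ln(9/6) = ln(3/2).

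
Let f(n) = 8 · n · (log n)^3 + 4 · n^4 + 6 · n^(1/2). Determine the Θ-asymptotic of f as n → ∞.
f(n) ∈ Θ(n^4)

Compare the terms by growth order. For large n, n^a · (log n)^b dominates n^a' · (log n)^b' iff a > a', or (a = a' and b > b'). Ranking the 3 terms shows the dominant one is 4 · n^4. Hence f(n) ∈ Θ(n^4).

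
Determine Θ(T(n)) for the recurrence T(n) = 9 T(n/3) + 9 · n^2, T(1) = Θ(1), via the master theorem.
T(n) = Θ(n^2 log n)

log_3 9 = 2, and f(n) = 9 · n^2 = Θ(n^(log_3 9)). This is Case 2 of the master theorem: T(n) = Θ(f(n) · log n) = Θ(n^2 log n).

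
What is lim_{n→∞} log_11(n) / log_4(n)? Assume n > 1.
lim = ln(4) / ln(11) = log_11(4)

Change of base: log_11(n) = ln n / ln 11 and log_4(n) = ln n / ln 4. The ratio is (ln n / ln 11) · (ln 4 / ln n) = ln 4 / ln 11, a constant independent of n. So the limit is ln 4 / ln 11 = log_11(4).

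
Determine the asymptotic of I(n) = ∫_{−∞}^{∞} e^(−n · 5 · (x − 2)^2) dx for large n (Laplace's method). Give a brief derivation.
I(n) = sqrt(π/(5n))

Here φ(x) = 5 · (x − 2)^2 has its unique minimum at x* = 2 with φ(x*) = 0 and φ''(x*) = 10. Laplace's method gives
  I(n) ~ e^(−n φ(x*)) · sqrt(2π / (n · φ''(x*))) = sqrt(2π / (10n)) = sqrt(π/(5n)).
This is exact: substituting u = (x − 2)·sqrt(5n) gives I(n) = (1/sqrt(5n)) ∫_{−∞}^{∞} e^(−u^2) du = sqrt(π/(5n)).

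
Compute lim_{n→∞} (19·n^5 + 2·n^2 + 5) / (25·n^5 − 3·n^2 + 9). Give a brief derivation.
lim = 19/25

For large n the leading n^5 terms dominate both numerator and denominator. Dividing top and bottom by n^5, every other term tends to 0, leaving 19/25.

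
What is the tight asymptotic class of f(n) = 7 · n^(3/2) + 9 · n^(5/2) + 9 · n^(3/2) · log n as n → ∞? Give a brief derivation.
f(n) ∈ Θ(n^(5/2))

Compare the terms by growth order. For large n, n^a · (log n)^b dominates n^a' · (log n)^b' iff a > a', or (a = a' and b > b'). Ranking the 3 terms shows the dominant one is 9 · n^(5/2). Hence f(n) ∈ Θ(n^(5/2)).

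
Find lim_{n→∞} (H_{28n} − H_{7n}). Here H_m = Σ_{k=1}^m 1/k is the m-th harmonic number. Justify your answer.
lim = ln(28/7) = ln 4

Euler-Maclaurin gives H_m = ln m + γ + 1/(2m) + O(1/m^2). The γ and O(1/m) terms cancel in the difference:
  H_{28n} − H_{7n} = ln(28n) − ln(7n) + O(1/n) = ln(28/7) + O(1/n).
Hence the limit is ln(28/7) = ln 4.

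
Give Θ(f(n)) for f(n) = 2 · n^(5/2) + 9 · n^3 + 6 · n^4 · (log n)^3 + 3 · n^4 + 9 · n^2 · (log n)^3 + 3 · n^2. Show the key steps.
f(n) ∈ Θ(n^4 · (log n)^3)

Compare the terms by growth order. For large n, n^a · (log n)^b dominates n^a' · (log n)^b' iff a > a', or (a = a' and b > b'). Ranking the 6 terms shows the dominant one is 6 · n^4 · (log n)^3. Hence f(n) ∈ Θ(n^4 · (log n)^3).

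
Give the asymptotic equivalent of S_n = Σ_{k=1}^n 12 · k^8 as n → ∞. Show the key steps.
S_n ~ 4 · n^9 / 3

By integral comparison (Euler-Maclaurin), Σ_{k=1}^n 12 · k^8 = 12 · ∫_0^n x^8 dx + O(n^8) = 12 · n^9/9 = 4 · n^9 / 3 + O(n^8). (Equivalently, Faulhaber's formula gives the same leading term.)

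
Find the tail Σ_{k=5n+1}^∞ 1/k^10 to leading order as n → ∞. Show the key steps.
Σ_{k>5n} 1/k^10 ~ 1/(9 · (5n)^9)

Compare to the integral: ∫_{5n}^∞ x^(−10) dx = [−x^(−9)/9]_{5n}^∞ = 1/((10−1)·(5n)^9). Euler-Maclaurin then gives
  Σ_{k>5n} 1/k^10 = ∫_{5n}^∞ dx/x^10 − 1/(2·(5n)^10) + O(1/(5n)^11).
(Equivalently this is ζ(10) − Σ_{k≤5n} 1/k^10.)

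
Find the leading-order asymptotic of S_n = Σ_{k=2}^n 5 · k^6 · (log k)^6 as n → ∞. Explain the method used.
S_n ~ 5 · n^7 · (log n)^6 / 7

By integral comparison, S_n = ∫_1^n 5 · x^6 · (log x)^6 dx + O(n^6 · (log n)^6). For the integral, the leading term of ∫_1^n x^6 (log x)^6 dx is n^7/7 · (log n)^6 (by repeated integration by parts; each step lowers the log-exponent and produces a relatively O(1/log n) correction). Hence S_n ~ 5 · n^7 · (log n)^6 / 7.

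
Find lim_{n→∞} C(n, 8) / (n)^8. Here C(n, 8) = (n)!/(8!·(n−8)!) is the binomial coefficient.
lim = 1/8! = 1/40320

With N = n → ∞: C(N, 8) / N^8 = [N(N−1)…(N−7)] / (8! · N^8) = (1/8!) · 1 · (1 − 1/n) · … · (1 − 7/n). Each factor → 1 as N → ∞, so the limit is 1/8! = 1/40320.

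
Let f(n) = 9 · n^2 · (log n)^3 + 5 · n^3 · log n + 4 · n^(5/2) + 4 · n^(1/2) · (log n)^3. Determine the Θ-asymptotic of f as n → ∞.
f(n) ∈ Θ(n^3 · log n)

Compare the terms by growth order. For large n, n^a · (log n)^b dominates n^a' · (log n)^b' iff a > a', or (a = a' and b > b'). Ranking the 4 terms shows the dominant one is 5 · n^3 · log n. Hence f(n) ∈ Θ(n^3 · log n).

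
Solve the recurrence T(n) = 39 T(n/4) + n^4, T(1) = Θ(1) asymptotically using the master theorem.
T(n) = Θ(n^4)

log_4 39 ≈ 2.643. f(n) = n^4 dominates n^(log_4 39) since 4 > 2.643, and the regularity condition a·f(n/b) = 39·(n/4)^4 = (39/256)·n^4 ≤ c·f(n) holds with c = 39/256 ≈ 0.152 < 1. So this is Case 3: T(n) = Θ(f(n)) = Θ(n^4).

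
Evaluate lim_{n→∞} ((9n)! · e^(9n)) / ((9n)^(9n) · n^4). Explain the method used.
lim = 0

Stirling: (9n)! ~ sqrt(2π·9n) · (9n/e)^(9n). Hence
  (9n)! · e^(9n) / (9n)^(9n) ~ sqrt(2π·9n).
Dividing by n^4: sqrt(2π·9n) / n^4 = sqrt(2π·9) · n^((1−8)/2), so the expression behaves like sqrt(2π·9) · n^((1−8)/2) → 0.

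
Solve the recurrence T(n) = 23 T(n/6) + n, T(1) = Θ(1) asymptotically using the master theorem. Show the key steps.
T(n) = Θ(n^(log_6 23))

Master theorem: compare f(n) = n to n^(log_6 23) where log_6 23 ≈ 1.750. Since 1 < log_6 23, we have f(n) = O(n^(log_6 23 − ε)) for some ε > 0 — Case 1. Hence T(n) = Θ(n^(log_6 23)).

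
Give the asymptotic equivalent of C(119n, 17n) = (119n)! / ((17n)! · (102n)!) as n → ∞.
C(119n, 17n) ~ (823543/46656)^(17n) · sqrt(7/(12π·17n))

Write N = 17n. Apply Stirling to each factorial:
  (7N)! ~ sqrt(2π·7N) · (7N/e)^(7N),
  N! ~ sqrt(2π N) · (N/e)^N,
  (6N)! ~ sqrt(2π·6N) · (6N/e)^(6N).
The exponential factors combine to (7N)^(7N) / (N^N · (6N)^(6N)) = 7^(7N)/6^(6N) = (7^7/6^6)^N = (823543/46656)^N.
The square-root prefactors combine to sqrt(2π·7N) / (sqrt(2π N)·sqrt(2π·6N)) = sqrt(7 / (2π·6·N)) = sqrt(7/(12π·17n)).
Substituting N = 17n: C(119n, 17n) ~ (823543/46656)^(17n) · sqrt(7/(12π·17n)).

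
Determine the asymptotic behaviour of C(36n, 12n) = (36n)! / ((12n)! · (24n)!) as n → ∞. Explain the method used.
C(36n, 12n) ~ (27/4)^(12n) · sqrt(3/(4π·12n))

Write N = 12n. Apply Stirling to each factorial:
  (3N)! ~ sqrt(2π·3N) · (3N/e)^(3N),
  N! ~ sqrt(2π N) · (N/e)^N,
  (2N)! ~ sqrt(2π·2N) · (2N/e)^(2N).
The exponential factors combine to (3N)^(3N) / (N^N · (2N)^(2N)) = 3^(3N)/2^(2N) = (3^3/2^2)^N = (27/4)^N.
The square-root prefactors combine to sqrt(2π·3N) / (sqrt(2π N)·sqrt(2π·2N)) = sqrt(3 / (2π·2·N)) = sqrt(3/(4π·12n)).
Substituting N = 12n: C(36n, 12n) ~ (27/4)^(12n) · sqrt(3/(4π·12n)).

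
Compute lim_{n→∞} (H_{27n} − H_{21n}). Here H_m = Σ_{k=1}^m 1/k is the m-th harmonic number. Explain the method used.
lim = ln(27/21) = ln(9/7)

Euler-Maclaurin gives H_m = ln m + γ + 1/(2m) + O(1/m^2). The γ and O(1/m) terms cancel in the difference:
  H_{27n} − H_{21n} = ln(27n) − ln(21n) + O(1/n) = ln(27/21) + O(1/n).
Hence the limit is ln(27/21) = ln(9/7).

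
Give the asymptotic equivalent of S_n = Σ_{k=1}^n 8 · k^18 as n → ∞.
S_n ~ 8 · n^19 / 19

By integral comparison (Euler-Maclaurin), Σ_{k=1}^n 8 · k^18 = 8 · ∫_0^n x^18 dx + O(n^18) = 8 · n^19/19 + O(n^18). (Equivalently, Faulhaber's formula gives the same leading term.)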